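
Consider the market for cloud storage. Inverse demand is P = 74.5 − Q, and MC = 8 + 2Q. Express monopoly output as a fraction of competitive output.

Monopoly sets MR = MC: 74.5 − 2Q = 8 + 2Q ⇒ Q = 16.625, P = 74.5 − 16.625 = 57.875.
Competitive equilibrium sets price equal to marginal cost: 74.5 − Q = 8 + 2Q, so Q = 133/6 and P = 157/3.
Ratio Q_m/Q_c = 16.625/(133/6) = 0.75.

Q_m/Q_c = 0.75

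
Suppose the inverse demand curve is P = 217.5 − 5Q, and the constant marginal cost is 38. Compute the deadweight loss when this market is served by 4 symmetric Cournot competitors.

Competitive firms price at marginal cost: P = 38, giving Q = 35.9.
In a 4-firm Cournot equilibrium, symmetry and the first-order condition give q = (217.5 − 38)/(25) = 7.18. So Q = 28.72 and P = 73.9.
DWL is the triangle between Q = 28.72 and Q = 35.9: ½·(35.9 − 28.72)·(73.9 − 38) = 128.881.

DWL = 128.881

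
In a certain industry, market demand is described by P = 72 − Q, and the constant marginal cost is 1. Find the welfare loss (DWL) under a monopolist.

Competitive firms price at marginal cost: P = 1, giving Q = 71.
A monopolist chooses Q where MR = MC. MR = 72 − 2Q; setting this equal to 1 gives Q = 35.5 and P = 36.5.
DWL is the triangle between Q = 35.5 and Q = 71: ½·(71 − 35.5)·(36.5 − 1) = 630.125.

DWL = 630.125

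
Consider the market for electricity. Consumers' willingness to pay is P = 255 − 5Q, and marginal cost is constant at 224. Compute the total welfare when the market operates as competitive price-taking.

Competitive firms price at marginal cost: P = 224, giving Q = 6.2.
CS = ½·(255 − 224)·6.2 = 96.1; PS = (224 − 224)·6.2 = 0; TS = 96.1.

TS = 96.1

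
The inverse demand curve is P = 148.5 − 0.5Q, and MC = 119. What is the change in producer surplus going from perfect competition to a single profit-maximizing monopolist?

Under competition P = MC = 119, so Q = (148.5 − 119)/0.5 = 59.
PS = (119 − 119)·59 = 0.
The monopolist equates marginal revenue to marginal cost: 148.5 − Q = 119, so Q = 29.5. From demand, P = 133.75.
PS = (133.75 − 119)·29.5 = 435.125.
Change in producer surplus: 435.125 − 0 = 435.125.

Producer surplus rises by 435.125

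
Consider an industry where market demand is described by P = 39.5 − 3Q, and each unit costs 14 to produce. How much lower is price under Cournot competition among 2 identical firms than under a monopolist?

A monopolist chooses Q where MR = MC. MR = 39.5 − 6Q; setting this equal to 14 gives Q = 4.25 and P = 26.75.
Cournot with 2 identical firms: the symmetric best-response condition is 39.5 − 9q = 14. Each firm produces q = 17/6, total output Q = 17/3, price P = 22.5.
Change in price: 22.5 − 26.75 = −4.25.

P falls by 4.25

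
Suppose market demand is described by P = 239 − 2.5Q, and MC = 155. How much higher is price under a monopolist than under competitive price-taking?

P rises by 42

Perfect competition: P = MC = 155, so 239 − 2.5Q = 155 and Q = 33.6.
Monopoly sets MR = MC: 239 − 5Q = 155 ⇒ Q = 16.8, P = 239 − 2.5·16.8 = 197.
Change in price: 197 − 155 = 42.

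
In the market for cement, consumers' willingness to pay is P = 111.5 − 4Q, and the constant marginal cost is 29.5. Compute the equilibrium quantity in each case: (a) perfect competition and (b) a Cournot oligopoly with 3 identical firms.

Under competition P = MC = 29.5, so Q = (111.5 − 29.5)/4 = 20.5.
In a 3-firm Cournot equilibrium, symmetry and the first-order condition give q = (111.5 − 29.5)/(16) = 5.125. So Q = 15.375 and P = 50.

Competition: Q = 20.5; Cournot: Q = 15.375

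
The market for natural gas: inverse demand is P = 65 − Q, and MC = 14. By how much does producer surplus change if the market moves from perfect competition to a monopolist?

PS rises by 650.25

Perfect competition: P = MC = 14, so 65 − Q = 14 and Q = 51.
PS = (14 − 14)·51 = 0.
A monopolist chooses Q where MR = MC. MR = 65 − 2Q; setting this equal to 14 gives Q = 25.5 and P = 39.5.
PS = (39.5 − 14)·25.5 = 650.25.
Change in producer surplus: 650.25 − 0 = 650.25.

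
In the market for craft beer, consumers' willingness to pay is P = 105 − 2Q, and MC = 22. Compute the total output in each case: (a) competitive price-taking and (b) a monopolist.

Under competition P = MC = 22, so Q = (105 − 22)/2 = 41.5.
The monopolist equates marginal revenue to marginal cost: 105 − 4Q = 22, so Q = 20.75. From demand, P = 63.5.

Competition: Q = 41.5; Monopoly: Q = 20.75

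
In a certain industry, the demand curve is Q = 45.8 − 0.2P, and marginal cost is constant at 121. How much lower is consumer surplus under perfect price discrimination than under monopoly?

Inverting demand: P = 229 − 5Q.
A monopolist chooses Q where MR = MC. MR = 229 − 10Q; setting this equal to 121 gives Q = 10.8 and P = 175.
CS = ½·(229 − 175)·10.8 = 291.6.
Under first-degree price discrimination the firm charges each unit its demand price and produces up to where P = MC, i.e. Q = 21.6. Consumer surplus is zero; producer surplus equals total surplus.
CS = 0.
Change in consumer surplus: 0 − 291.6 = −291.6.

Consumer surplus falls by 291.6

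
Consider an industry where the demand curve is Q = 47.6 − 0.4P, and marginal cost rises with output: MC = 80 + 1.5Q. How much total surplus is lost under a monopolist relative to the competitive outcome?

Inverting demand: P = 119 − 2.5Q.
Competitive equilibrium sets price equal to marginal cost: 119 − 2.5Q = 80 + 1.5Q, so Q = 9.75 and P = 94.625.
The monopolist equates marginal revenue to marginal cost: 119 − 5Q = 80 + 1.5Q, so Q = 6. From demand, P = 104.
CS = ½·(119 − 94.625)·9.75 = 7605/64; PS = (94.625·9.75 − 80·9.75 − ½·1.5·9.75²) = 4563/64; TS = 190.125.
CS = ½·(119 − 104)·6 = 45; PS = (104·6 − 80·6 − ½·1.5·6²) = 117; TS = 162.
DWL = 190.125 − 162 = 28.125.

DWL = 28.125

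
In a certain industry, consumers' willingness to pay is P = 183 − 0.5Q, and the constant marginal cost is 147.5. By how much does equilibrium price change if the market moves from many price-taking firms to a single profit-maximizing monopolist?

P rises by 17.75

Perfect competition: P = MC = 147.5, so 183 − 0.5Q = 147.5 and Q = 71.
Monopoly sets MR = MC: 183 − Q = 147.5 ⇒ Q = 35.5, P = 183 − 0.5·35.5 = 165.25.
Change in equilibrium price: 165.25 − 147.5 = 17.75.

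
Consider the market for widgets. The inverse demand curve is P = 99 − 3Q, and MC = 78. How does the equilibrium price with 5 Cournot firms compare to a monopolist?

With 5 symmetric Cournot firms, each firm's FOC gives 99 − 18q = 78, so q = 7/6, Q = 5·7/6 = 35/6, and P = 81.5.
The monopolist equates marginal revenue to marginal cost: 99 − 6Q = 78, so Q = 3.5. From demand, P = 88.5.

Cournot: P = 81.5; Monopoly: P = 88.5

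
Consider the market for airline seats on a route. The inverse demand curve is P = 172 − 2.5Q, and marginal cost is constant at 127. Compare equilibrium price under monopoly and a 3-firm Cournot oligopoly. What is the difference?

Equilibrium price falls by 11.25

A monopolist chooses Q where MR = MC. MR = 172 − 5Q; setting this equal to 127 gives Q = 9 and P = 149.5.
In a 3-firm Cournot equilibrium, symmetry and the first-order condition give q = (172 − 127)/(10) = 4.5. So Q = 13.5 and P = 138.25.
Change in equilibrium price: 138.25 − 149.5 = −11.25.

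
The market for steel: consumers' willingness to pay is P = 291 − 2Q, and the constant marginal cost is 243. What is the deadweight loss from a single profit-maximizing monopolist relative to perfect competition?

Perfect competition: P = MC = 243, so 291 − 2Q = 243 and Q = 24.
The monopolist equates marginal revenue to marginal cost: 291 − 4Q = 243, so Q = 12. From demand, P = 267.
DWL is the triangle between Q = 12 and Q = 24: ½·(24 − 12)·(267 − 243) = 144.

DWL = 144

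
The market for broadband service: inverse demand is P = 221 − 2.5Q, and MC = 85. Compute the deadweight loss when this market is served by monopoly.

Competitive firms price at marginal cost: P = 85, giving Q = 54.4.
The monopolist equates marginal revenue to marginal cost: 221 − 5Q = 85, so Q = 27.2. From demand, P = 153.
DWL is the triangle between Q = 27.2 and Q = 54.4: ½·(54.4 − 27.2)·(153 − 85) = 924.8.

DWL = 924.8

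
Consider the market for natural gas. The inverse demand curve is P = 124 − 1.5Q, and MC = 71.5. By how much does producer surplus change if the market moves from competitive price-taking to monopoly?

Producer surplus rises by 459.375

Perfect competition: P = MC = 71.5, so 124 − 1.5Q = 71.5 and Q = 35.
PS = (71.5 − 71.5)·35 = 0.
The monopolist equates marginal revenue to marginal cost: 124 − 3Q = 71.5, so Q = 17.5. From demand, P = 97.75.
PS = (97.75 − 71.5)·17.5 = 459.375.
Change in producer surplus: 459.375 − 0 = 459.375.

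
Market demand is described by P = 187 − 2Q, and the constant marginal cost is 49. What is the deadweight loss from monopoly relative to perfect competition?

DWL = 1190.25

Under competition P = MC = 49, so Q = (187 − 49)/2 = 69.
The monopolist equates marginal revenue to marginal cost: 187 − 4Q = 49, so Q = 34.5. From demand, P = 118.
DWL is the triangle between Q = 34.5 and Q = 69: ½·(69 − 34.5)·(118 − 49) = 1190.25.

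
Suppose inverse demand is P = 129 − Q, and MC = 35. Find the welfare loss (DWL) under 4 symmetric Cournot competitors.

Perfect competition: P = MC = 35, so 129 − Q = 35 and Q = 94.
In a 4-firm Cournot equilibrium, symmetry and the first-order condition give q = (129 − 35)/(5) = 18.8. So Q = 75.2 and P = 53.8.
DWL is the triangle between Q = 75.2 and Q = 94: ½·(94 − 75.2)·(53.8 − 35) = 176.72.

DWL = 176.72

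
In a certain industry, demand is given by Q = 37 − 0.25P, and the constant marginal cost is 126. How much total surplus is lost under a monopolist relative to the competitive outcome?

Inverting demand: P = 148 − 4Q.
Under competition P = MC = 126, so Q = (148 − 126)/4 = 5.5.
Monopoly sets MR = MC: 148 − 8Q = 126 ⇒ Q = 2.75, P = 148 − 4·2.75 = 137.
DWL is the triangle between Q = 2.75 and Q = 5.5: ½·(5.5 − 2.75)·(137 − 126) = 15.125.

DWL = 15.125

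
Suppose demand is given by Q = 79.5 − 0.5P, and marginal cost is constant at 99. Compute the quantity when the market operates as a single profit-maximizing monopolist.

Inverting demand: P = 159 − 2Q.
A monopolist chooses Q where MR = MC. MR = 159 − 4Q; setting this equal to 99 gives Q = 15 and P = 129.

Q = 15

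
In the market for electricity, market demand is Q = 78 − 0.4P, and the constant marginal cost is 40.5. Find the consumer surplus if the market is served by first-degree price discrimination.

CS = 0

Inverting demand: P = 195 − 2.5Q.
Under first-degree price discrimination the firm charges each unit its demand price and produces up to where P = MC, i.e. Q = 61.8. Consumer surplus is zero; producer surplus equals total surplus.
CS = 0.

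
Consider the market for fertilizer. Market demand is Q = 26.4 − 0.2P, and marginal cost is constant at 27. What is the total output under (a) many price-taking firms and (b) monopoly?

Competition: Q = 21; Monopoly: Q = 10.5

Inverting demand: P = 132 − 5Q.
Perfect competition: P = MC = 27, so 132 − 5Q = 27 and Q = 21.
A monopolist chooses Q where MR = MC. MR = 132 − 10Q; setting this equal to 27 gives Q = 10.5 and P = 79.5.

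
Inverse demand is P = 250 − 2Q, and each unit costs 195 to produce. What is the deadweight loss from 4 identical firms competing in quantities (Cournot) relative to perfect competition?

Perfect competition: P = MC = 195, so 250 − 2Q = 195 and Q = 27.5.
Cournot with 4 identical firms: the symmetric best-response condition is 250 − 10q = 195. Each firm produces q = 5.5, total output Q = 22, price P = 206.
DWL is the triangle between Q = 22 and Q = 27.5: ½·(27.5 − 22)·(206 − 195) = 30.25.

DWL = 30.25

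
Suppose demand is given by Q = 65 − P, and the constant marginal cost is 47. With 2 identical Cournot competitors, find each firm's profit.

Inverting demand: P = 65 − Q.
In a 2-firm Cournot equilibrium, symmetry and the first-order condition give q = (65 − 47)/(3) = 6. So Q = 12 and P = 53.
Each firm's profit = (53 − 47)·6 = 36.

π_i = 36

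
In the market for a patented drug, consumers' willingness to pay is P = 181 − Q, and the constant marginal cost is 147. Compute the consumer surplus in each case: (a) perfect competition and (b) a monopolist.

Perfect competition: P = MC = 147, so 181 − Q = 147 and Q = 34.
CS = ½·(181 − 147)·34 = 578.
The monopolist equates marginal revenue to marginal cost: 181 − 2Q = 147, so Q = 17. From demand, P = 164.
CS = ½·(181 − 164)·17 = 144.5.

Competition: CS = 578; Monopoly: CS = 144.5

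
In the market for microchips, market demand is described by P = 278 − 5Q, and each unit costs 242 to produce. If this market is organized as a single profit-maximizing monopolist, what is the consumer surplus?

Monopoly sets MR = MC: 278 − 10Q = 242 ⇒ Q = 3.6, P = 278 − 5·3.6 = 260.
CS = ½·(278 − 260)·3.6 = 32.4.

CS = 32.4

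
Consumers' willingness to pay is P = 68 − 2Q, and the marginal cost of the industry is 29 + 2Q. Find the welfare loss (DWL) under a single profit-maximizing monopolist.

Competitive equilibrium sets price equal to marginal cost: 68 − 2Q = 29 + 2Q, so Q = 9.75 and P = 48.5.
The monopolist equates marginal revenue to marginal cost: 68 − 4Q = 29 + 2Q, so Q = 6.5. From demand, P = 55.
CS = ½·(68 − 48.5)·9.75 = 1521/16; PS = (48.5·9.75 − 29·9.75 − ½·2·9.75²) = 1521/16; TS = 190.125.
CS = ½·(68 − 55)·6.5 = 42.25; PS = (55·6.5 − 29·6.5 − ½·2·6.5²) = 126.75; TS = 169.
DWL = 190.125 − 169 = 21.125.

DWL = 21.125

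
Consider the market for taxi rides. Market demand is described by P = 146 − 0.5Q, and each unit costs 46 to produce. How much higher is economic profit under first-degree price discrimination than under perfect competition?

Under competition P = MC = 46, so Q = (146 − 46)/0.5 = 200.
Profit = (46 − 46)·200 = 0.
With perfect price discrimination, output is the efficient level Q = 200 (where demand meets MC), but every buyer pays their willingness to pay: CS = 0 and PS = total surplus.
PS equals the full surplus area, 10000. Profit = 10000 = 10000.
Change in economic profit: 10000 − 0 = 10000.

Economic profit rises by 10000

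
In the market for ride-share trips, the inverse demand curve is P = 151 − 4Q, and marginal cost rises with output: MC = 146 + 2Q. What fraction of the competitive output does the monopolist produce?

Monopoly sets MR = MC: 151 − 8Q = 146 + 2Q ⇒ Q = 0.5, P = 151 − 4·0.5 = 149.
Competitive equilibrium sets price equal to marginal cost: 151 − 4Q = 146 + 2Q, so Q = 5/6 and P = 443/3.
Ratio Q_m/Q_c = 0.5/(5/6) = 0.6.

Q_m/Q_c = 0.6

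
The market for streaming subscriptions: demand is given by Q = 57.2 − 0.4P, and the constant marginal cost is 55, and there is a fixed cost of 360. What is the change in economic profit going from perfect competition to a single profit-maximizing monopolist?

Inverting demand: P = 143 − 2.5Q.
Perfect competition: P = MC = 55, so 143 − 2.5Q = 55 and Q = 35.2.
Profit = (55 − 55)·35.2 − 360 = −360.
The monopolist equates marginal revenue to marginal cost: 143 − 5Q = 55, so Q = 17.6. From demand, P = 99.
Profit = (99 − 55)·17.6 − 360 = 414.4.
Change in economic profit: 414.4 − −360 = 774.4.

π rises by 774.4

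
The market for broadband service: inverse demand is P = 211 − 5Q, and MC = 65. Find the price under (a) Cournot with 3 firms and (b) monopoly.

Cournot with 3 identical firms: the symmetric best-response condition is 211 − 20q = 65. Each firm produces q = 7.3, total output Q = 21.9, price P = 101.5.
The monopolist equates marginal revenue to marginal cost: 211 − 10Q = 65, so Q = 14.6. From demand, P = 138.

Cournot: P = 101.5; Monopoly: P = 138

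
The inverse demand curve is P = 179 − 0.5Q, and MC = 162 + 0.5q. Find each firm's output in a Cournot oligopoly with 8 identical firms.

q_i = 3.4

With 8 symmetric Cournot firms, each firm's FOC gives 179 − 4.5q = 162 + 0.5q, so q = 3.4, Q = 8·3.4 = 27.2, and P = 165.4.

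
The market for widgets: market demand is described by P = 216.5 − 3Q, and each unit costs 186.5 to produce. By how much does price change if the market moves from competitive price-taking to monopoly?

Competitive firms price at marginal cost: P = 186.5, giving Q = 10.
A monopolist chooses Q where MR = MC. MR = 216.5 − 6Q; setting this equal to 186.5 gives Q = 5 and P = 201.5.
Change in price: 201.5 − 186.5 = 15.

P rises by 15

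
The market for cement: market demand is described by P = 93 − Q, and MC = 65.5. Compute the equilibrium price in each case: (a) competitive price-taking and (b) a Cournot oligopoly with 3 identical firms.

Competitive firms price at marginal cost: P = 65.5, giving Q = 27.5.
Cournot with 3 identical firms: the symmetric best-response condition is 93 − 4q = 65.5. Each firm produces q = 6.875, total output Q = 20.625, price P = 72.375.

Competition: P = 65.5; Cournot: P = 72.375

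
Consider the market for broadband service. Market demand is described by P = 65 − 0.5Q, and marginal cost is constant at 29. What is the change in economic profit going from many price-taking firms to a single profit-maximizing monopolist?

π rises by 648

Competitive firms price at marginal cost: P = 29, giving Q = 72.
Profit = (29 − 29)·72 = 0.
The monopolist equates marginal revenue to marginal cost: 65 − Q = 29, so Q = 36. From demand, P = 47.
Profit = (47 − 29)·36 = 648.
Change in economic profit: 648 − 0 = 648.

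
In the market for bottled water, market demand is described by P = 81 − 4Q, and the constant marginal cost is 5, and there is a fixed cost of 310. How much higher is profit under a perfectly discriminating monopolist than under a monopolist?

Profit rises by 361

Monopoly sets MR = MC: 81 − 8Q = 5 ⇒ Q = 9.5, P = 81 − 4·9.5 = 43.
Profit = (43 − 5)·9.5 − 310 = 51.
Under first-degree price discrimination the firm charges each unit its demand price and produces up to where P = MC, i.e. Q = 19. Consumer surplus is zero; producer surplus equals total surplus.
PS equals the full surplus area, 722. Profit = 722 − 310 = 412.
Change in profit: 412 − 51 = 361.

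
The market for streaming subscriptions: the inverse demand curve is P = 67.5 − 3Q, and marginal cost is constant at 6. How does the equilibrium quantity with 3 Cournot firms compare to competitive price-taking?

Cournot: Q = 15.375; Competition: Q = 20.5

In a 3-firm Cournot equilibrium, symmetry and the first-order condition give q = (67.5 − 6)/(12) = 5.125. So Q = 15.375 and P = 21.375.
Under competition P = MC = 6, so Q = (67.5 − 6)/3 = 20.5.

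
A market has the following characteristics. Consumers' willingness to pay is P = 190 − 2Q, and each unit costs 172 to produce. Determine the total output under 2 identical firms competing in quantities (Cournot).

Q = 6

Cournot with 2 identical firms: the symmetric best-response condition is 190 − 6q = 172. Each firm produces q = 3, total output Q = 6, price P = 178.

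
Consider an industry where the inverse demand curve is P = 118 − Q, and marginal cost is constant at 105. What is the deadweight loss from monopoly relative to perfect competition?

Under competition P = MC = 105, so Q = (118 − 105)/1 = 13.
The monopolist equates marginal revenue to marginal cost: 118 − 2Q = 105, so Q = 6.5. From demand, P = 111.5.
DWL is the triangle between Q = 6.5 and Q = 13: ½·(13 − 6.5)·(111.5 − 105) = 21.125.

DWL = 21.125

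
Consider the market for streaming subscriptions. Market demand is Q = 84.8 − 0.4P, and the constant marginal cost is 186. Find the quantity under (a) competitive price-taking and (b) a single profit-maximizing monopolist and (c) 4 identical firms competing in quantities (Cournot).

Inverting demand: P = 212 − 2.5Q.
Under competition P = MC = 186, so Q = (212 − 186)/2.5 = 10.4.
The monopolist equates marginal revenue to marginal cost: 212 − 5Q = 186, so Q = 5.2. From demand, P = 199.
In a 4-firm Cournot equilibrium, symmetry and the first-order condition give q = (212 − 186)/(12.5) = 2.08. So Q = 8.32 and P = 191.2.

Competition: Q = 10.4; Monopoly: Q = 5.2; Cournot: Q = 8.32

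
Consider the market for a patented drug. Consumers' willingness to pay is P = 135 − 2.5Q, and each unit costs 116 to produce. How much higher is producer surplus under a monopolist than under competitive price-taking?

Perfect competition: P = MC = 116, so 135 − 2.5Q = 116 and Q = 7.6.
PS = (116 − 116)·7.6 = 0.
The monopolist equates marginal revenue to marginal cost: 135 − 5Q = 116, so Q = 3.8. From demand, P = 125.5.
PS = (125.5 − 116)·3.8 = 36.1.
Change in producer surplus: 36.1 − 0 = 36.1.

PS rises by 36.1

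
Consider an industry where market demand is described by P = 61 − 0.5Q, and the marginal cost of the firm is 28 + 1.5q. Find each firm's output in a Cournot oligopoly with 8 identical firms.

Cournot with 8 identical firms: the symmetric best-response condition is 61 − 4.5q = 28 + 1.5q. Each firm produces q = 5.5, total output Q = 44, price P = 39.

q_i = 5.5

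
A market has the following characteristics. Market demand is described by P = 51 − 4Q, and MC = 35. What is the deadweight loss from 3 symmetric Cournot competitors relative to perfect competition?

DWL = 2

Perfect competition: P = MC = 35, so 51 − 4Q = 35 and Q = 4.
In a 3-firm Cournot equilibrium, symmetry and the first-order condition give q = (51 − 35)/(16) = 1. So Q = 3 and P = 39.
DWL is the triangle between Q = 3 and Q = 4: ½·(4 − 3)·(39 − 35) = 2.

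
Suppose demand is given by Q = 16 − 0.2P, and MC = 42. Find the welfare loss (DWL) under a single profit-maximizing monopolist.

Inverting demand: P = 80 − 5Q.
Perfect competition: P = MC = 42, so 80 − 5Q = 42 and Q = 7.6.
A monopolist chooses Q where MR = MC. MR = 80 − 10Q; setting this equal to 42 gives Q = 3.8 and P = 61.
DWL is the triangle between Q = 3.8 and Q = 7.6: ½·(7.6 − 3.8)·(61 − 42) = 36.1.

DWL = 36.1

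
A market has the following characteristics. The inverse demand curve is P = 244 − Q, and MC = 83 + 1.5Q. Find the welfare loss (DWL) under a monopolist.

DWL = 423.2

Under competition P = MC: 244 − Q = 83 + 1.5Q ⇒ Q = 64.4, P = 179.6.
The monopolist equates marginal revenue to marginal cost: 244 − 2Q = 83 + 1.5Q, so Q = 46. From demand, P = 198.
CS = ½·(244 − 179.6)·64.4 = 2073.68; PS = (179.6·64.4 − 83·64.4 − ½·1.5·64.4²) = 3110.52; TS = 5184.2.
CS = ½·(244 − 198)·46 = 1058; PS = (198·46 − 83·46 − ½·1.5·46²) = 3703; TS = 4761.
DWL = 5184.2 − 4761 = 423.2.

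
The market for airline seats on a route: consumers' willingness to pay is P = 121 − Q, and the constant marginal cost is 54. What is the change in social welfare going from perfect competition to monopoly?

TS falls by 561.125

Competitive firms price at marginal cost: P = 54, giving Q = 67.
CS = ½·(121 − 54)·67 = 2244.5; PS = (54 − 54)·67 = 0; TS = 2244.5.
The monopolist equates marginal revenue to marginal cost: 121 − 2Q = 54, so Q = 33.5. From demand, P = 87.5.
CS = ½·(121 − 87.5)·33.5 = 561.125; PS = (87.5 − 54)·33.5 = 1122.25; TS = 1683.375.
Change in social welfare: 1683.375 − 2244.5 = −561.125.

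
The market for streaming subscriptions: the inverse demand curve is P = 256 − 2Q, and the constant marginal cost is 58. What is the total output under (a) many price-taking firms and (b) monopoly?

Perfect competition: P = MC = 58, so 256 − 2Q = 58 and Q = 99.
Monopoly sets MR = MC: 256 − 4Q = 58 ⇒ Q = 49.5, P = 256 − 2·49.5 = 157.

Competition: Q = 99; Monopoly: Q = 49.5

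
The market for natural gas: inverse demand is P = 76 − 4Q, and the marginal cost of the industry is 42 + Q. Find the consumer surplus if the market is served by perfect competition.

CS = 92.48

Competitive equilibrium sets price equal to marginal cost: 76 − 4Q = 42 + Q, so Q = 6.8 and P = 48.8.
CS = ½·(76 − 48.8)·6.8 = 92.48.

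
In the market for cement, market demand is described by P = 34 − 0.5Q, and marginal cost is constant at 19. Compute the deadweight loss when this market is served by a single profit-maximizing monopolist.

Under competition P = MC = 19, so Q = (34 − 19)/0.5 = 30.
The monopolist equates marginal revenue to marginal cost: 34 − Q = 19, so Q = 15. From demand, P = 26.5.
DWL is the triangle between Q = 15 and Q = 30: ½·(30 − 15)·(26.5 − 19) = 56.25.

DWL = 56.25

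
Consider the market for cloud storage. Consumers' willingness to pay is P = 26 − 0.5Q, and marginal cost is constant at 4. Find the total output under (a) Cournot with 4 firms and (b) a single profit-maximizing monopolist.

Cournot with 4 identical firms: the symmetric best-response condition is 26 − 2.5q = 4. Each firm produces q = 8.8, total output Q = 35.2, price P = 8.4.
Monopoly sets MR = MC: 26 − Q = 4 ⇒ Q = 22, P = 26 − 0.5·22 = 15.

Cournot: Q = 35.2; Monopoly: Q = 22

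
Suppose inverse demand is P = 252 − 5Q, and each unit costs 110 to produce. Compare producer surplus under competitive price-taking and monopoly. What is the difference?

Producer surplus rises by 1008.2

Perfect competition: P = MC = 110, so 252 − 5Q = 110 and Q = 28.4.
PS = (110 − 110)·28.4 = 0.
The monopolist equates marginal revenue to marginal cost: 252 − 10Q = 110, so Q = 14.2. From demand, P = 181.
PS = (181 − 110)·14.2 = 1008.2.
Change in producer surplus: 1008.2 − 0 = 1008.2.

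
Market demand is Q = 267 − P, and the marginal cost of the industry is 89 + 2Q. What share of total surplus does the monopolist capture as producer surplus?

PS/TS = 0.8

Inverting demand: P = 267 − Q.
The monopolist equates marginal revenue to marginal cost: 267 − 2Q = 89 + 2Q, so Q = 44.5. From demand, P = 222.5.
CS = ½·(267 − 222.5)·44.5 = 990.125.
PS = P·Q − VC(Q) = 222.5·44.5 − (89·44.5 + ½·2·44.5²) = 3960.5.
Share captured = PS/TS = 3960.5/4950.625 = 0.8.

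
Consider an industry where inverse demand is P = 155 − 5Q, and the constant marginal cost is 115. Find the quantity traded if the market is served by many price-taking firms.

Under competition P = MC = 115, so Q = (155 − 115)/5 = 8.

Q = 8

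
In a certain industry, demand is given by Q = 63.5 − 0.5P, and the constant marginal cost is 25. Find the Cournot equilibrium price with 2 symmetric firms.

P = 59

Inverting demand: P = 127 − 2Q.
In a 2-firm Cournot equilibrium, symmetry and the first-order condition give q = (127 − 25)/(6) = 17. So Q = 34 and P = 59.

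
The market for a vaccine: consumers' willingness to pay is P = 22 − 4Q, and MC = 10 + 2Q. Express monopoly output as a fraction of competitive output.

Monopoly sets MR = MC: 22 − 8Q = 10 + 2Q ⇒ Q = 1.2, P = 22 − 4·1.2 = 17.2.
Under competition P = MC: 22 − 4Q = 10 + 2Q ⇒ Q = 2, P = 14.
Ratio Q_m/Q_c = 1.2/2 = 0.6.

Q_m/Q_c = 0.6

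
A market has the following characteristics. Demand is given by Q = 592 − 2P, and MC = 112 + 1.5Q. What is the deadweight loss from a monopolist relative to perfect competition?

Inverting demand: P = 296 − 0.5Q.
Competitive equilibrium sets price equal to marginal cost: 296 − 0.5Q = 112 + 1.5Q, so Q = 92 and P = 250.
The monopolist equates marginal revenue to marginal cost: 296 − Q = 112 + 1.5Q, so Q = 73.6. From demand, P = 259.2.
CS = ½·(296 − 250)·92 = 2116; PS = (250·92 − 112·92 − ½·1.5·92²) = 6348; TS = 8464.
CS = ½·(296 − 259.2)·73.6 = 1354.24; PS = (259.2·73.6 − 112·73.6 − ½·1.5·73.6²) = 6771.2; TS = 8125.44.
DWL = 8464 − 8125.44 = 338.56.

DWL = 338.56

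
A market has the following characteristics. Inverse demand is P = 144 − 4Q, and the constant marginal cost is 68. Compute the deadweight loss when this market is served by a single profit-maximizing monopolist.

Competitive firms price at marginal cost: P = 68, giving Q = 19.
Monopoly sets MR = MC: 144 − 8Q = 68 ⇒ Q = 9.5, P = 144 − 4·9.5 = 106.
DWL is the triangle between Q = 9.5 and Q = 19: ½·(19 − 9.5)·(106 − 68) = 180.5.

DWL = 180.5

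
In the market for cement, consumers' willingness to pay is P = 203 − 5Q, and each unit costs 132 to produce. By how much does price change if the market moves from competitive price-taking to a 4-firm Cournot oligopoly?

Perfect competition: P = MC = 132, so 203 − 5Q = 132 and Q = 14.2.
In a 4-firm Cournot equilibrium, symmetry and the first-order condition give q = (203 − 132)/(25) = 2.84. So Q = 11.36 and P = 146.2.
Change in price: 146.2 − 132 = 14.2.

Price rises by 14.2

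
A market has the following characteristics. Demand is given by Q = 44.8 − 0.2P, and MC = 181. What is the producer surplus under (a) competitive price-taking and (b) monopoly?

Inverting demand: P = 224 − 5Q.
Under competition P = MC = 181, so Q = (224 − 181)/5 = 8.6.
PS = (181 − 181)·8.6 = 0.
The monopolist equates marginal revenue to marginal cost: 224 − 10Q = 181, so Q = 4.3. From demand, P = 202.5.
PS = (202.5 − 181)·4.3 = 92.45.

Competition: PS = 0; Monopoly: PS = 92.45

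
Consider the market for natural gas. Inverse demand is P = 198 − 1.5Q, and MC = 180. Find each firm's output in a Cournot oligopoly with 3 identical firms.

q_i = 3

Cournot with 3 identical firms: the symmetric best-response condition is 198 − 6q = 180. Each firm produces q = 3, total output Q = 9, price P = 184.5.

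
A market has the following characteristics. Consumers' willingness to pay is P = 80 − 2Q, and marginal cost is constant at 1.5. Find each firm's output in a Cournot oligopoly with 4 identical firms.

q_i = 7.85

With 4 symmetric Cournot firms, each firm's FOC gives 80 − 10q = 1.5, so q = 7.85, Q = 4·7.85 = 31.4, and P = 17.2.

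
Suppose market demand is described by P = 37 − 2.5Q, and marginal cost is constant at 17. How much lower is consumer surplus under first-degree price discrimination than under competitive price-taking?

CS falls by 80

Competitive firms price at marginal cost: P = 17, giving Q = 8.
CS = ½·(37 − 17)·8 = 80.
A perfectly discriminating monopolist sells every unit with P(Q) ≥ MC(Q), so output equals the competitive quantity Q = 8. Each buyer pays their reservation price, so CS = 0 and the firm captures all surplus.
CS = 0.
Change in consumer surplus: 0 − 80 = −80.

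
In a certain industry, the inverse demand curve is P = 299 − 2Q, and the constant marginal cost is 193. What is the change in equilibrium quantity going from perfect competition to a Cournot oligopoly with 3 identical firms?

Competitive firms price at marginal cost: P = 193, giving Q = 53.
With 3 symmetric Cournot firms, each firm's FOC gives 299 − 8q = 193, so q = 13.25, Q = 3·13.25 = 39.75, and P = 219.5.
Change in equilibrium quantity: 39.75 − 53 = −13.25.

Equilibrium quantity falls by 13.25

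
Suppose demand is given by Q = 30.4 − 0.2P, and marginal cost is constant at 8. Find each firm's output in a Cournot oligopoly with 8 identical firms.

Inverting demand: P = 152 − 5Q.
In a 8-firm Cournot equilibrium, symmetry and the first-order condition give q = (152 − 8)/(45) = 3.2. So Q = 25.6 and P = 24.

q_i = 3.2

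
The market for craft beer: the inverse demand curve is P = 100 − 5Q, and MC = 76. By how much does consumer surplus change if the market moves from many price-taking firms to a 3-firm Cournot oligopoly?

Consumer surplus falls by 25.2

Under competition P = MC = 76, so Q = (100 − 76)/5 = 4.8.
CS = ½·(100 − 76)·4.8 = 57.6.
Cournot with 3 identical firms: the symmetric best-response condition is 100 − 20q = 76. Each firm produces q = 1.2, total output Q = 3.6, price P = 82.
CS = ½·(100 − 82)·3.6 = 32.4.
Change in consumer surplus: 32.4 − 57.6 = −25.2.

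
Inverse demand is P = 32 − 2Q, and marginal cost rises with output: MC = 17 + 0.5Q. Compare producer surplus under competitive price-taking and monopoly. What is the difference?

Competitive equilibrium sets price equal to marginal cost: 32 − 2Q = 17 + 0.5Q, so Q = 6 and P = 20.
PS = P·Q − VC(Q) = 20·6 − (17·6 + ½·0.5·6²) = 9.
The monopolist equates marginal revenue to marginal cost: 32 − 4Q = 17 + 0.5Q, so Q = 10/3. From demand, P = 76/3.
PS = P·Q − VC(Q) = 76/3·10/3 − (17·10/3 + ½·0.5·(10/3)²) = 25.
Change in producer surplus: 25 − 9 = 16.

Producer surplus rises by 16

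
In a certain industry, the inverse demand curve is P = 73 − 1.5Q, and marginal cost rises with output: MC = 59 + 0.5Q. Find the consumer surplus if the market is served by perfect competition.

CS = 36.75

Competitive equilibrium sets price equal to marginal cost: 73 − 1.5Q = 59 + 0.5Q, so Q = 7 and P = 62.5.
CS = ½·(73 − 62.5)·7 = 36.75.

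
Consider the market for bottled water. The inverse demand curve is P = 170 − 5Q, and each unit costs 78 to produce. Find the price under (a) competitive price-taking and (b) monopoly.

Competition: P = 78; Monopoly: P = 124

Under competition P = MC = 78, so Q = (170 − 78)/5 = 18.4.
A monopolist chooses Q where MR = MC. MR = 170 − 10Q; setting this equal to 78 gives Q = 9.2 and P = 124.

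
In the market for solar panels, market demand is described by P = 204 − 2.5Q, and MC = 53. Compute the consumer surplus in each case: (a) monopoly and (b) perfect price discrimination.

Monopoly: CS = 1140.05; Perfect PD: CS = 0

The monopolist equates marginal revenue to marginal cost: 204 − 5Q = 53, so Q = 30.2. From demand, P = 128.5.
CS = ½·(204 − 128.5)·30.2 = 1140.05.
A perfectly discriminating monopolist sells every unit with P(Q) ≥ MC(Q), so output equals the competitive quantity Q = 60.4. Each buyer pays their reservation price, so CS = 0 and the firm captures all surplus.
CS = 0.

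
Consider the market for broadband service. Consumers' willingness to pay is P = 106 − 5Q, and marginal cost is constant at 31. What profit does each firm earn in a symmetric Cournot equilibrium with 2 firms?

π_i = 125

With 2 symmetric Cournot firms, each firm's FOC gives 106 − 15q = 31, so q = 5, Q = 2·5 = 10, and P = 56.
Each firm's profit = (56 − 31)·5 = 125.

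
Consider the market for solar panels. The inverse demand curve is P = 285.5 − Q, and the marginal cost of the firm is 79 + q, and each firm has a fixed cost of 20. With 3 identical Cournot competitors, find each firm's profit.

π_i = 2538.535

In a 3-firm Cournot equilibrium, symmetry and the first-order condition give q = (285.5 − 79)/(5) = 41.3. So Q = 123.9 and P = 161.6.
Each firm's profit = 161.6·41.3 − (79·41.3 + ½·1·41.3²) − 20 = 2538.535.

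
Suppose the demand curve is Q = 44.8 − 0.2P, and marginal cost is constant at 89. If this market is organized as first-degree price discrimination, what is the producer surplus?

PS = 1822.5

Inverting demand: P = 224 − 5Q.
Under first-degree price discrimination the firm charges each unit its demand price and produces up to where P = MC, i.e. Q = 27. Consumer surplus is zero; producer surplus equals total surplus.
PS = ½·(224 − 89)·27 = 1822.5.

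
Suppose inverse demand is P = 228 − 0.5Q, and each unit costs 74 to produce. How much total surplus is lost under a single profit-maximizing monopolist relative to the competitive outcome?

DWL = 5929

Competitive firms price at marginal cost: P = 74, giving Q = 308.
A monopolist chooses Q where MR = MC. MR = 228 − Q; setting this equal to 74 gives Q = 154 and P = 151.
DWL is the triangle between Q = 154 and Q = 308: ½·(308 − 154)·(151 − 74) = 5929.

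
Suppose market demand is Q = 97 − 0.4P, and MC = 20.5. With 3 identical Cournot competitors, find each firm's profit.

π_i = 1232.1

Inverting demand: P = 242.5 − 2.5Q.
Cournot with 3 identical firms: the symmetric best-response condition is 242.5 − 10q = 20.5. Each firm produces q = 22.2, total output Q = 66.6, price P = 76.
Each firm's profit = (76 − 20.5)·22.2 = 1232.1.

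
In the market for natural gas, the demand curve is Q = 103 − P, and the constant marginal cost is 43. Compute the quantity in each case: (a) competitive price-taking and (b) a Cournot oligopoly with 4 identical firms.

Inverting demand: P = 103 − Q.
Perfect competition: P = MC = 43, so 103 − Q = 43 and Q = 60.
With 4 symmetric Cournot firms, each firm's FOC gives 103 − 5q = 43, so q = 12, Q = 4·12 = 48, and P = 55.

Competition: Q = 60; Cournot: Q = 48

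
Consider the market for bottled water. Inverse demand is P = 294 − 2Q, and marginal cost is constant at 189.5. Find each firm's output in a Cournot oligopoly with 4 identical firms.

With 4 symmetric Cournot firms, each firm's FOC gives 294 − 10q = 189.5, so q = 10.45, Q = 4·10.45 = 41.8, and P = 210.4.

q_i = 10.45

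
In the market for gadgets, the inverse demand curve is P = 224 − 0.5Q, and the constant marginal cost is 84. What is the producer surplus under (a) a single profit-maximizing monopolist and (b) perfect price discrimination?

Monopoly: PS = 9800; Perfect PD: PS = 19600

Monopoly sets MR = MC: 224 − Q = 84 ⇒ Q = 140, P = 224 − 0.5·140 = 154.
PS = (154 − 84)·140 = 9800.
With perfect price discrimination, output is the efficient level Q = 280 (where demand meets MC), but every buyer pays their willingness to pay: CS = 0 and PS = total surplus.
PS = ½·(224 − 84)·280 = 19600.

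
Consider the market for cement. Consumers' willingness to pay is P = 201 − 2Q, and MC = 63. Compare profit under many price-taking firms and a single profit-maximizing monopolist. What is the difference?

Under competition P = MC = 63, so Q = (201 − 63)/2 = 69.
Profit = (63 − 63)·69 = 0.
A monopolist chooses Q where MR = MC. MR = 201 − 4Q; setting this equal to 63 gives Q = 34.5 and P = 132.
Profit = (132 − 63)·34.5 = 2380.5.
Change in profit: 2380.5 − 0 = 2380.5.

π rises by 2380.5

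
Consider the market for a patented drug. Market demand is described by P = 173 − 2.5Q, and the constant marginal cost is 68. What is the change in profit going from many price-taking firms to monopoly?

Profit rises by 1102.5

Competitive firms price at marginal cost: P = 68, giving Q = 42.
Profit = (68 − 68)·42 = 0.
The monopolist equates marginal revenue to marginal cost: 173 − 5Q = 68, so Q = 21. From demand, P = 120.5.
Profit = (120.5 − 68)·21 = 1102.5.
Change in profit: 1102.5 − 0 = 1102.5.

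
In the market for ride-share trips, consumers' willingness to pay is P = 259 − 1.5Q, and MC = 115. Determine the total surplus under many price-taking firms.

Competitive firms price at marginal cost: P = 115, giving Q = 96.
CS = ½·(259 − 115)·96 = 6912; PS = (115 − 115)·96 = 0; TS = 6912.

TS = 6912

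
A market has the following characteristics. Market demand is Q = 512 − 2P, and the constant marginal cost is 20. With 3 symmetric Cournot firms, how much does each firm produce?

Inverting demand: P = 256 − 0.5Q.
Cournot with 3 identical firms: the symmetric best-response condition is 256 − 2q = 20. Each firm produces q = 118, total output Q = 354, price P = 79.

q_i = 118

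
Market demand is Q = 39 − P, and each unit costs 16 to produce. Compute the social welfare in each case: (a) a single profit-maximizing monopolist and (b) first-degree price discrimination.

Monopoly: TS = 198.375; Perfect PD: TS = 264.5

Inverting demand: P = 39 − Q.
Monopoly sets MR = MC: 39 − 2Q = 16 ⇒ Q = 11.5, P = 39 − 11.5 = 27.5.
CS = ½·(39 − 27.5)·11.5 = 66.125; PS = (27.5 − 16)·11.5 = 132.25; TS = 198.375.
With perfect price discrimination, output is the efficient level Q = 23 (where demand meets MC), but every buyer pays their willingness to pay: CS = 0 and PS = total surplus.
TS = 264.5 (equal to competitive TS).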